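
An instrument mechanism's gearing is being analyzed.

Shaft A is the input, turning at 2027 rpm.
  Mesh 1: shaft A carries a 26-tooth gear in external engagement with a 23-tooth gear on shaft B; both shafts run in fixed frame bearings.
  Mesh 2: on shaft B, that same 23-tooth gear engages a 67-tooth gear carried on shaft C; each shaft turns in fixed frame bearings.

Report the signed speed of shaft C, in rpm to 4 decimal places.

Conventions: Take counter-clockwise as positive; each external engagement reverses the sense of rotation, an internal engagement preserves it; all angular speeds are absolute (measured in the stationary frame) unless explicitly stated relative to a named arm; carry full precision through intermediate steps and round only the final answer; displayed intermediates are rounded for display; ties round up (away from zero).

topology: fixed-axis compound train — 2 meshes, A→C
mesh 1 [26T→23T]: ω = 2027.0000×26/23 = 2291.3913 rpm, sense flips to −
mesh 2 [23T→67T]: ω = 2291.3913×23/67 = 786.5970 rpm, sense flips to +
signed output speed = +786.5970 rpm

+786.5970 rpm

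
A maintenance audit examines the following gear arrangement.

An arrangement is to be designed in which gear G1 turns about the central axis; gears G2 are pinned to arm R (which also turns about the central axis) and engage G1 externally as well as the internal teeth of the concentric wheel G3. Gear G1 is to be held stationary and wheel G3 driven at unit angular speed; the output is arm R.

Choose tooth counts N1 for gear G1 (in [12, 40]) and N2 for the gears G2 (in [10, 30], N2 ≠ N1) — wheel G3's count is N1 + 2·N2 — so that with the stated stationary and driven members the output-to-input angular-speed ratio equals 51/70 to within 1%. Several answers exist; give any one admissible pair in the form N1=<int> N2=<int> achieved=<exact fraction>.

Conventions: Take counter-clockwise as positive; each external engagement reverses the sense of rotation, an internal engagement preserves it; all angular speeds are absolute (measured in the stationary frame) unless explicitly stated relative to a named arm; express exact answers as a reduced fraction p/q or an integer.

N1=19 N2=16 achieved=51/70

topology: planetary set — design target 51/70, arm = carrier (Willis)
Willis with ω_sun = 0: ω_arm/ω_ring = N3/(N1+N3); set equal to 51/70  ⇒  N3/N1 = (51/70)/(1 − 51/70) = 51/19
N3 = N1 + 2·N2  ⇒  N2/N1 = (N3/N1 − 1)/2 = (51/19 − 1)/2 = 16/19
smallest multiple with N1 ≥ 12 and N2 ≥ 10: k = 1  ⇒  N1 = 1·19 = 19, N2 = 1·16 = 16 (N1 ≤ 40, N2 ≤ 30, N2 ≠ N1 ✓), N3 = 19 + 2·16 = 51
check: N3/(N1+N3) with N1 = 19, N3 = 51 gives 51/70; |achieved − target| = 0 ≤ 51/7000 ✓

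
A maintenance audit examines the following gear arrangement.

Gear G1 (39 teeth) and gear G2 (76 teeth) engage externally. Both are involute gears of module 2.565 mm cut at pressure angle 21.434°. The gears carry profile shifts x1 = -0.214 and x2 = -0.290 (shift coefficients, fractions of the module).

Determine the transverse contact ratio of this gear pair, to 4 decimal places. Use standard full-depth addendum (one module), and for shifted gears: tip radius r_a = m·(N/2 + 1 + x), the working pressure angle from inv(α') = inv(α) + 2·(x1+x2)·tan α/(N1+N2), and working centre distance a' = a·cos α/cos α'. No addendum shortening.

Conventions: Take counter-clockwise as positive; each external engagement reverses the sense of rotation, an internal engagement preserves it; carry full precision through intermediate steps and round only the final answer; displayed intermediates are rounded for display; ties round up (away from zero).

recognized (one external pair, fixed centres): single-mesh tooth geometry, m = 2.565, N1 = 39, N2 = 76
base radii: r_b1 = 46.558246, r_b2 = 90.728890
tip radii: r_a1 = 52.033590, r_a2 = 99.291150
inv(α') = inv(21.434°) + 2·(-0.214-0.290)·tan α/(39+76) = 0.01504550  ⇒  α' = 20.06083°
a' = a·cos α / cos α' = 147.4875·cos 21.434°/cos 20.06083° = 146.154480
action lengths: √(r_a1²−r_b1²) = 23.234117, √(r_a2²−r_b2²) = 40.336100
base pitch p_b = π·m·cos α = 7.500874
CR = (23.234117 + 40.336100 − 146.154480·sin 20.06083°)/7.500874 = 1.791345
contact ratio ≈ 1.7913

1.7913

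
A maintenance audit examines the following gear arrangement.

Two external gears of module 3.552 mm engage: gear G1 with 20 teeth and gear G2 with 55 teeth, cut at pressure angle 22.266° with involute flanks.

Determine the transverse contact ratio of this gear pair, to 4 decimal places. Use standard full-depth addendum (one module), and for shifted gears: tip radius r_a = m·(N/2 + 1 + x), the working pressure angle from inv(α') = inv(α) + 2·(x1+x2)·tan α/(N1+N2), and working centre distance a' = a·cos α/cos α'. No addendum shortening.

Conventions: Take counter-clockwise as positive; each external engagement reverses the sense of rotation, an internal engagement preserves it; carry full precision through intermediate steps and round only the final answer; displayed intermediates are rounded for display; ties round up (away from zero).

1.5705

single-mesh involute tooth geometry (20T engaging 55T at module 3.552)
base radii: r_b1 = 32.871442, r_b2 = 90.396464
tip radii: r_a1 = 39.072000, r_a2 = 101.232000
no profile shift: α' = α, a' = a
action lengths: √(r_a1²−r_b1²) = 21.120831, √(r_a2²−r_b2²) = 45.567500
base pitch p_b = π·m·cos α = 10.326868
CR = (21.120831 + 45.567500 − 133.200000·sin 22.26600°)/10.326868 = 1.570458
contact ratio ≈ 1.5705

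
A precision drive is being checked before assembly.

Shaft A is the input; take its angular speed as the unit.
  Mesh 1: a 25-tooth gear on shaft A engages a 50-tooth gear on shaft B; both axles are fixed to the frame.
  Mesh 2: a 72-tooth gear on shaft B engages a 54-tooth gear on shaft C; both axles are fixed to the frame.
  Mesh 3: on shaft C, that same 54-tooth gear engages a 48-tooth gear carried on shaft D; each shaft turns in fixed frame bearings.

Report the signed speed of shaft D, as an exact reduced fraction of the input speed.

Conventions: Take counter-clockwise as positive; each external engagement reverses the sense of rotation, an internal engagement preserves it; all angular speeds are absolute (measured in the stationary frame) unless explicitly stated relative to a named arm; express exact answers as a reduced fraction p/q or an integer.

3-mesh fixed-axis compound train (all bearings frame-fixed)
mesh 1 [25T→50T]: |ω|/ω_in = 1×25/50 = 1/2, sense flips to −
mesh 2 [72T→54T]: |ω|/ω_in = (1/2)×72/54 = 2/3, sense flips to +
mesh 3 [54T→48T]: |ω|/ω_in = (2/3)×54/48 = 3/4, sense flips to −
signed output speed (× input speed) = -3/4

-3/4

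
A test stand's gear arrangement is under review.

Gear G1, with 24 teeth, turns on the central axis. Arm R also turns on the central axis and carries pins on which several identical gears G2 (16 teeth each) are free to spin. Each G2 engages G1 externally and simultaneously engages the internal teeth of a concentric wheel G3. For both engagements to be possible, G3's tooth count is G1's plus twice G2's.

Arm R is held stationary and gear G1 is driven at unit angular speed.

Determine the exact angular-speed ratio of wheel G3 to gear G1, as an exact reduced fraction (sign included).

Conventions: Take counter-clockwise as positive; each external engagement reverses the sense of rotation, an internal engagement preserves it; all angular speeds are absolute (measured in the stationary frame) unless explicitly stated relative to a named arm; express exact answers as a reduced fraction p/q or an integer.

-3/7

recognized (axles ride arm R): planetary set, 24/16/56 teeth
ring teeth: 24 + 2·16 = 56
24(ω_sun−ω_arm) = −56(ω_ring−ω_arm),  ω_arm = 0, ω_sun = 1
ω_ring = 0 − (24/56)(1−0) = -3/7
ω_out/ω_in = -3/7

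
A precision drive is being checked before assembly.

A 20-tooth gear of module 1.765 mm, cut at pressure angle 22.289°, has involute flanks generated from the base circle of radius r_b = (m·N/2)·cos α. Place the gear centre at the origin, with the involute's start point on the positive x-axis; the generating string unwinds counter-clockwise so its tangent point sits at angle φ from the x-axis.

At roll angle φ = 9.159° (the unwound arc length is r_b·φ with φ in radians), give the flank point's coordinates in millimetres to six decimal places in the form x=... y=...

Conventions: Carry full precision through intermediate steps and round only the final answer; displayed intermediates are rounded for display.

x=16.538566 y=0.022180

single-mesh involute tooth geometry (20T wheel at module 1.765)
pitch radius r_p = m·N/2 = 1.765·20/2 = 17.650000
base radius r_b = r_p·cos α = 17.650000·cos 22.289° = 16.331237
roll angle φ = 9.159° = 0.15985471 rad
x = r_b·(cos φ + φ·sin φ) = 16.538566
y = r_b·(sin φ − φ·cos φ) = 0.022180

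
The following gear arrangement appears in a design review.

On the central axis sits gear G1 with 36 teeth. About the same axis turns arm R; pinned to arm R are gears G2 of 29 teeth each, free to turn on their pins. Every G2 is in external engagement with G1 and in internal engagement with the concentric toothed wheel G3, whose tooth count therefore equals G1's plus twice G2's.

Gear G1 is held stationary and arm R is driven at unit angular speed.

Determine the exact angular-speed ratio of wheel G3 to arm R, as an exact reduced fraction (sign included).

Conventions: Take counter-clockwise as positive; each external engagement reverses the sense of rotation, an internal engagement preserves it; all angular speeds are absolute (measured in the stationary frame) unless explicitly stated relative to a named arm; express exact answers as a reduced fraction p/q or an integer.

class = planetary set [G3 = 36+2·29 = 94; Willis about the carrier]
ring teeth: 36 + 2·29 = 94
36(ω_sun−ω_arm) = −94(ω_ring−ω_arm),  ω_sun = 0, ω_arm = 1
ω_ring = 1 − (36/94)(0−1) = 65/47
ω_out/ω_in = 65/47

65/47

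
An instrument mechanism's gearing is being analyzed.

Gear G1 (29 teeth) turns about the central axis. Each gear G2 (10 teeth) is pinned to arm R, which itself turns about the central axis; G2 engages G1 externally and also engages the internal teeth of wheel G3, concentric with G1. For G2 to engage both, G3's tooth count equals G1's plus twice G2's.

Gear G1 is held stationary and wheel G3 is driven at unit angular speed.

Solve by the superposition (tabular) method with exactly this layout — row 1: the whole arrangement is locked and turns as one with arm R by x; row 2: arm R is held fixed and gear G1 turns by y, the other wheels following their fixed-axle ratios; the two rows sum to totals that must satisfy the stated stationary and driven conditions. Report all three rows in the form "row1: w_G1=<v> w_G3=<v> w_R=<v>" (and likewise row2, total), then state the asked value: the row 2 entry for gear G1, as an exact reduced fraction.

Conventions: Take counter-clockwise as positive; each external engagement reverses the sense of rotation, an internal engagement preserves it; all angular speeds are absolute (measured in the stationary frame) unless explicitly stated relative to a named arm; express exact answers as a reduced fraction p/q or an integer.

row1: w_G1=49/78 w_G3=49/78 w_R=49/78
row2: w_G1=-49/78 w_G3=29/78 w_R=0
total: w_G1=0 w_G3=1 w_R=49/78
asked value: -49/78

class = planetary set [G3 = 29+2·10 = 49; Willis about the carrier]
row 1: whole set turns with the arm by x
superposition row 2 [arm held]: sun y, ring −(29/49)·y, arm 0
boundary: total ω_sun = x + y = 0 and total ω_ring = x − (29/49)·y = 1  ⇒  y = -49/78, x = 49/78
row 2 ring = −(29/49)·(-49/78) = 29/78
totals (row 1 + row 2): sun 49/78 + (-49/78) = 0, ring 49/78 + 29/78 = 1, arm 49/78 + 0 = 49/78
asked cell (row2, sun) = -49/78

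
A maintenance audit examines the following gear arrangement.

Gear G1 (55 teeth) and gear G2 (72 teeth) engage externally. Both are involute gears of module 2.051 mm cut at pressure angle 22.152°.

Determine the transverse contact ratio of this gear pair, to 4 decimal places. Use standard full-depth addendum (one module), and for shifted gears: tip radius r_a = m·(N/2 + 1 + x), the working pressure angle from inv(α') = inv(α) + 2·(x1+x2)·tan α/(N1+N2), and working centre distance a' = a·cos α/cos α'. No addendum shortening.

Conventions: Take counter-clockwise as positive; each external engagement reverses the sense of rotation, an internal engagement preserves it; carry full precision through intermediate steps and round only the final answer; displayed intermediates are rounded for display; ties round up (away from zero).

1.6783

topology: single-mesh involute geometry — m = 2.051, 55T/72T pair
base radii: r_b1 = 52.239251, r_b2 = 68.385928
tip radii: r_a1 = 58.453500, r_a2 = 75.887000
no profile shift: α' = α, a' = a
action lengths: √(r_a1²−r_b1²) = 26.227320, √(r_a2²−r_b2²) = 32.896832
base pitch p_b = π·m·cos α = 5.967798
CR = (26.227320 + 32.896832 − 130.238500·sin 22.15200°)/5.967798 = 1.678303
contact ratio ≈ 1.6783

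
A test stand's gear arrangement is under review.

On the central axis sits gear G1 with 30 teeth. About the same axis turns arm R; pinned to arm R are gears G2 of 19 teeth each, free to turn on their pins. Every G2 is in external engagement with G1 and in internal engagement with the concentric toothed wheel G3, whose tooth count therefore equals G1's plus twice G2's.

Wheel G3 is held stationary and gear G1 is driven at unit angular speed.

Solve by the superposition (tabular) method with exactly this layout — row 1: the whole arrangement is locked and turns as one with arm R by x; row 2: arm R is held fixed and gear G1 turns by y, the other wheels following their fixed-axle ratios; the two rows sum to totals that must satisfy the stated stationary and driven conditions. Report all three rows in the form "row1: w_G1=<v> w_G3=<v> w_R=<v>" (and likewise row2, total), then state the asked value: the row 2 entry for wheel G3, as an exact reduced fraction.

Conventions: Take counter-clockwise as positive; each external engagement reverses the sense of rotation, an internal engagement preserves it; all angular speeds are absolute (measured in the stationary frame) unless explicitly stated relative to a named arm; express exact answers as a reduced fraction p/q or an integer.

topology: planetary set — G1 30T / G2 19T / G3 68T, arm = carrier (Willis)
row 1: whole set turns with the arm by x
row 2 — arm fixed, fixed-axis ratios: sun y, ring −(30/68)·y, arm 0
boundary: total ω_ring = x − (30/68)·y = 0 and total ω_sun = x + y = 1  ⇒  y = 34/49, x = 15/49
row 2 ring = −(30/68)·34/49 = -15/49
totals (row 1 + row 2): sun 15/49 + 34/49 = 1, ring 15/49 + (-15/49) = 0, arm 15/49 + 0 = 15/49
asked cell (row2, ring) = -15/49

row1: w_G1=15/49 w_G3=15/49 w_R=15/49
row2: w_G1=34/49 w_G3=-15/49 w_R=0
total: w_G1=1 w_G3=0 w_R=15/49
asked value: -15/49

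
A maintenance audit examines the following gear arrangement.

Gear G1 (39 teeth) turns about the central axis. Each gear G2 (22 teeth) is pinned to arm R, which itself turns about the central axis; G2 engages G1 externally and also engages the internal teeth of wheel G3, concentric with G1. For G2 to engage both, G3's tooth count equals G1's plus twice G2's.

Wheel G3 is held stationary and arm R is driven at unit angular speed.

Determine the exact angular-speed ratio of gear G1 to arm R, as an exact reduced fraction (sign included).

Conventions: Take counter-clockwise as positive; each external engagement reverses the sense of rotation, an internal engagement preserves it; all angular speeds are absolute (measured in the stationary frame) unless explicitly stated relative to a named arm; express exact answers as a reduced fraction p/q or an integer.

planetary set (39T centre, 22T on arm, 83T internal) — Willis relation
ring teeth: 39 + 2·22 = 83
39(ω_sun−ω_arm) = −83(ω_ring−ω_arm),  ω_ring = 0, ω_arm = 1
ω_sun = 1 − (83/39)(0−1) = 122/39
ω_out/ω_in = 122/39

122/39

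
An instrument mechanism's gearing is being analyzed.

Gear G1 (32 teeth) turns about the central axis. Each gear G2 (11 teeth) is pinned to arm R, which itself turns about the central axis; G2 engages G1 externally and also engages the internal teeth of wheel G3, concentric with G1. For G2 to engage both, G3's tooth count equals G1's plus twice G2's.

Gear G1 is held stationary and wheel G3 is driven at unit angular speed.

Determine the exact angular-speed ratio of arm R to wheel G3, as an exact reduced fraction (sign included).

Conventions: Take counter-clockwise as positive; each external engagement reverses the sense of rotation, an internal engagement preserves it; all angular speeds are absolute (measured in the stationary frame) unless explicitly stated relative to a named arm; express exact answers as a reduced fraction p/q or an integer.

27/43

class = planetary set [G3 = 32+2·11 = 54; Willis about the carrier]
ring teeth: 32 + 2·11 = 54
32(ω_sun−ω_arm) = −54(ω_ring−ω_arm),  ω_sun = 0, ω_ring = 1
32(0−ω_arm) = −54(1−ω_arm)  ⇒  86·ω_arm = 54  ⇒  ω_arm = 27/43
ω_out/ω_in = 27/43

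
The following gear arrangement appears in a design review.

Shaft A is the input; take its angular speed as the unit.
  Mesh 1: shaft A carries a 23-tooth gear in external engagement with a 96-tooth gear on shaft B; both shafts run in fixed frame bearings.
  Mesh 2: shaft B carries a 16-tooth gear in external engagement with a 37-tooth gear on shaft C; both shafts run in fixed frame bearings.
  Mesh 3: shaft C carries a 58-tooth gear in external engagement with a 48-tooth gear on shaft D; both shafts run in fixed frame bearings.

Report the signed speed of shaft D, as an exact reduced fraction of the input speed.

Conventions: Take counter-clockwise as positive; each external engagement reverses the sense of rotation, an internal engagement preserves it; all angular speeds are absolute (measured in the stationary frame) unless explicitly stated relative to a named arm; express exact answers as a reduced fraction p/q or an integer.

-667/5328

3-mesh fixed-axis compound train (all bearings frame-fixed)
mesh 1 [23T→96T]: |ω|/ω_in = 1×23/96 = 23/96, sense flips to −
mesh 2 [16T→37T]: |ω|/ω_in = (23/96)×16/37 = 23/222, sense flips to +
mesh 3 [58T→48T]: |ω|/ω_in = (23/222)×58/48 = 667/5328, sense flips to −
signed output speed (× input speed) = -667/5328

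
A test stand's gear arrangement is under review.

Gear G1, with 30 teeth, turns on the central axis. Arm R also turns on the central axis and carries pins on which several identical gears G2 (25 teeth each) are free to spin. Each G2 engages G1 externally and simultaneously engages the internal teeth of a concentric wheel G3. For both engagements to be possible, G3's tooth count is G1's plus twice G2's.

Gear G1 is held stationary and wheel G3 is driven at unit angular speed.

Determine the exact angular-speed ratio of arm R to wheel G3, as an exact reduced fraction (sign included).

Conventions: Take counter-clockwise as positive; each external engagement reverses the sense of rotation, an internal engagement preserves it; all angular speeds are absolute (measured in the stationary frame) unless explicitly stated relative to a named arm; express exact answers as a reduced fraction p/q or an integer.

8/11

class = planetary set [G3 = 30+2·25 = 80; Willis about the carrier]
ring teeth: 30 + 2·25 = 80
30(ω_sun−ω_arm) = −80(ω_ring−ω_arm),  ω_sun = 0, ω_ring = 1
30(0−ω_arm) = −80(1−ω_arm)  ⇒  110·ω_arm = 80  ⇒  ω_arm = 8/11
ω_out/ω_in = 8/11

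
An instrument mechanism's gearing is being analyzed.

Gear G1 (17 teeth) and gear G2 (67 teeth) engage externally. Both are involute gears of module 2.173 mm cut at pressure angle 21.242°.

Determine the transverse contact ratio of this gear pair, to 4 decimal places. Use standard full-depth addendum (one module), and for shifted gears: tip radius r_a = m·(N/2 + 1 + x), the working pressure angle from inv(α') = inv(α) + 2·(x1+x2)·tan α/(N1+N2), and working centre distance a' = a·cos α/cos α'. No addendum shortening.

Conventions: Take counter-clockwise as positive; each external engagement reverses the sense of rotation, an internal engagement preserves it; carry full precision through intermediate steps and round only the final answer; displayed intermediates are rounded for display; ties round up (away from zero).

1.6048

topology: single-mesh involute geometry — m = 2.173, 17T/67T pair
base radii: r_b1 = 17.215586, r_b2 = 67.849662
tip radii: r_a1 = 20.643500, r_a2 = 74.968500
no profile shift: α' = α, a' = a
action lengths: √(r_a1²−r_b1²) = 11.392001, √(r_a2²−r_b2²) = 31.885723
base pitch p_b = π·m·cos α = 6.362866
CR = (11.392001 + 31.885723 − 91.266000·sin 21.24200°)/6.362866 = 1.604832
contact ratio ≈ 1.6048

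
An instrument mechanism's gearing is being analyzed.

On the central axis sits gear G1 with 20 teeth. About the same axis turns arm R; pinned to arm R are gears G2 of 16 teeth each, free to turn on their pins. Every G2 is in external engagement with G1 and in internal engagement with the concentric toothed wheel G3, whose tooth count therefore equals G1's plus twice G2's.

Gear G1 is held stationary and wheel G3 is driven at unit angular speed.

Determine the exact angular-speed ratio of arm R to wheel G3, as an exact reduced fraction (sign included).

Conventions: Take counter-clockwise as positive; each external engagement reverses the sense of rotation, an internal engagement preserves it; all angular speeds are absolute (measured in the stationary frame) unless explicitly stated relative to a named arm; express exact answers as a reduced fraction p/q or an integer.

topology: planetary set — G1 20T / G2 16T / G3 52T, arm = carrier (Willis)
ring teeth: 20 + 2·16 = 52
20(ω_sun−ω_arm) = −52(ω_ring−ω_arm),  ω_sun = 0, ω_ring = 1
20(0−ω_arm) = −52(1−ω_arm)  ⇒  72·ω_arm = 52  ⇒  ω_arm = 13/18
ω_out/ω_in = 13/18

13/18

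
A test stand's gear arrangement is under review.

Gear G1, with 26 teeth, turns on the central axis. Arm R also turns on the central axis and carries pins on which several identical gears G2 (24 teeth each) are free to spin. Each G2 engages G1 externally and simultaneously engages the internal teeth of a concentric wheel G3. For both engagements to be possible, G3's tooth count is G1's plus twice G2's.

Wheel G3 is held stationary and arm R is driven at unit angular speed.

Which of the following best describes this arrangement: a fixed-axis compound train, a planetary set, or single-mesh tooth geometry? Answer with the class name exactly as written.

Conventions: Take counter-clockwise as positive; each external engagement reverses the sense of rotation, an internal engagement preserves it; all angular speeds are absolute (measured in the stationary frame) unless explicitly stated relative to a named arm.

class = planetary set [G3 = 26+2·24 = 74; Willis about the carrier]
classification: planetary set

planetary set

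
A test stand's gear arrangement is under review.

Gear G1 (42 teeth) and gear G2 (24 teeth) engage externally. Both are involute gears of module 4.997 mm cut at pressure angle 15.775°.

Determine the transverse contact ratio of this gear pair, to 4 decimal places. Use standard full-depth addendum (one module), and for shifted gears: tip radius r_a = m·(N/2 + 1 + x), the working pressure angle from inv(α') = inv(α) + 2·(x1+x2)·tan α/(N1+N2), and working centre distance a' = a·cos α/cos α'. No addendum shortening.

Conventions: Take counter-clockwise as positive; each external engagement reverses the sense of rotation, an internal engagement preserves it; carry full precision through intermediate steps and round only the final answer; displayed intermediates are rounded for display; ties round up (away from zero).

1.8831

recognized (one external pair, fixed centres): single-mesh tooth geometry, m = 4.997, N1 = 42, N2 = 24
base radii: r_b1 = 100.984727, r_b2 = 57.705558
tip radii: r_a1 = 109.934000, r_a2 = 64.961000
no profile shift: α' = α, a' = a
action lengths: √(r_a1²−r_b1²) = 43.446165, √(r_a2²−r_b2²) = 29.832869
base pitch p_b = π·m·cos α = 15.107280
CR = (43.446165 + 29.832869 − 164.901000·sin 15.77500°)/15.107280 = 1.883131
contact ratio ≈ 1.8831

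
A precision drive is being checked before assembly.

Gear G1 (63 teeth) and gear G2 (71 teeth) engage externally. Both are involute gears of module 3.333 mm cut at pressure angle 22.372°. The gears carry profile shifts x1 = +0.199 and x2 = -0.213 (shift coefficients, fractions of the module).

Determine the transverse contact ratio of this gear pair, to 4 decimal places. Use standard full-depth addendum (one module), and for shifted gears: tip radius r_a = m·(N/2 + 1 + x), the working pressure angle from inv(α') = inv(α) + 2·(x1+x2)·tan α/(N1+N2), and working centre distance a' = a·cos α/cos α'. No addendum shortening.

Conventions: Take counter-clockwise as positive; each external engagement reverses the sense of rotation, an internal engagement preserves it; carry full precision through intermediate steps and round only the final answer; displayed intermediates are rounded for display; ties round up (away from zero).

1.6708

class = single-mesh tooth geometry [involute pair 63T × 71T, m = 3.333]
base radii: r_b1 = 97.087166, r_b2 = 109.415695
tip radii: r_a1 = 108.985767, r_a2 = 120.944571
inv(α') = inv(22.372°) + 2·(+0.199-0.213)·tan α/(63+71) = 0.02104759  ⇒  α' = 22.34287°
a' = a·cos α / cos α' = 223.3110·cos 22.372°/cos 22.34287° = 223.264309
action lengths: √(r_a1²−r_b1²) = 49.517468, √(r_a2²−r_b2²) = 51.534405
base pitch p_b = π·m·cos α = 9.682804
CR = (49.517468 + 51.534405 − 223.264309·sin 22.34287°)/9.682804 = 1.670830
contact ratio ≈ 1.6708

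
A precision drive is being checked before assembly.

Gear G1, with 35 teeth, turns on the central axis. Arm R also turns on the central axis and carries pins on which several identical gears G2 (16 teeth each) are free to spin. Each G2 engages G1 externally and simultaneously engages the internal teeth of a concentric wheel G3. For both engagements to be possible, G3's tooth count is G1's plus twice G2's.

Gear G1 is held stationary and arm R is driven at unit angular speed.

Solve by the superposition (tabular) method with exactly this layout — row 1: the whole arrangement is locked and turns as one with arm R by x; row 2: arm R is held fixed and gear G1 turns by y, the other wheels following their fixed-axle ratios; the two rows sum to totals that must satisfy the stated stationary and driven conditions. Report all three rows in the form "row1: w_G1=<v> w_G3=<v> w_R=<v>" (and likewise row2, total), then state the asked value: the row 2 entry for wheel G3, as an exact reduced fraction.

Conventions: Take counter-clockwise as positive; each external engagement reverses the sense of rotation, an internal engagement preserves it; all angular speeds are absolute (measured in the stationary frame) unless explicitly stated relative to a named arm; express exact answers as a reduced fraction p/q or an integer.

topology: planetary set — G1 35T / G2 16T / G3 67T, arm = carrier (Willis)
row 1 (train locked, turned with arm): all members turn x
superposition row 2 [arm held]: sun y, ring −(35/67)·y, arm 0
boundary: total ω_sun = x + y = 0 and total ω_arm = x = 1  ⇒  y = -1, x = 1
row 2 ring = −(35/67)·(-1) = 35/67
totals (row 1 + row 2): sun 1 + (-1) = 0, ring 1 + 35/67 = 102/67, arm 1 + 0 = 1
asked cell (row2, ring) = 35/67

row1: w_G1=1 w_G3=1 w_R=1
row2: w_G1=-1 w_G3=35/67 w_R=0
total: w_G1=0 w_G3=102/67 w_R=1
asked value: 35/67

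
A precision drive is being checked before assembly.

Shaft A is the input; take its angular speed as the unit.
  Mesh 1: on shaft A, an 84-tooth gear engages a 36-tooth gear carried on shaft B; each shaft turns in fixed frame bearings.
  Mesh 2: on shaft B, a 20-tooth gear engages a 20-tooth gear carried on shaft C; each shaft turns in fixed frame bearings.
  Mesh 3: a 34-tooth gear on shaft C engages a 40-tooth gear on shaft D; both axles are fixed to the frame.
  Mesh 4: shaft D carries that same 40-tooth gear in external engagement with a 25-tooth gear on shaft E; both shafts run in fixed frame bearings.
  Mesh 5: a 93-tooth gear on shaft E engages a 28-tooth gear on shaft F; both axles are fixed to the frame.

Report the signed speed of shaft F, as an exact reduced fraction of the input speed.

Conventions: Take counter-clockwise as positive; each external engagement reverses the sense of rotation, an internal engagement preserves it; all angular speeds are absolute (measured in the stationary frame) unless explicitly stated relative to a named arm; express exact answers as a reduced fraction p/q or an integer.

-527/50

5-mesh fixed-axis compound train (all bearings frame-fixed)
mesh 1 [84T→36T]: |ω|/ω_in = 1×84/36 = 7/3, sense flips to −
mesh 2 [20T→20T]: |ω|/ω_in = (7/3)×20/20 = 7/3, sense flips to +
mesh 3 [34T→40T]: |ω|/ω_in = (7/3)×34/40 = 119/60, sense flips to −
mesh 4 [40T→25T]: |ω|/ω_in = (119/60)×40/25 = 238/75, sense flips to +
mesh 5 [93T→28T]: |ω|/ω_in = (238/75)×93/28 = 527/50, sense flips to −
signed output speed (× input speed) = -527/50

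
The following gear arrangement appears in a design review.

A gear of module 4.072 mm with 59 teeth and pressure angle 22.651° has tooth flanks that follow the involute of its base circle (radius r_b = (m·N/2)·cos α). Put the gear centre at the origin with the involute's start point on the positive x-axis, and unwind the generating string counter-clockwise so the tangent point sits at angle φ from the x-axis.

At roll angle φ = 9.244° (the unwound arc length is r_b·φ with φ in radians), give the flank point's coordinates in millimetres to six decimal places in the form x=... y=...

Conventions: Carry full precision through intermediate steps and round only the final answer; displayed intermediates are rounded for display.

x=112.292020 y=0.154785

recognized (one wheel, involute flank): single-mesh tooth geometry, m = 4.072, N = 59
pitch radius r_p = m·N/2 = 4.072·59/2 = 120.124000
base radius r_b = r_p·cos α = 120.124000·cos 22.651° = 110.858570
roll angle φ = 9.244° = 0.16133824 rad
x = r_b·(cos φ + φ·sin φ) = 112.292020
y = r_b·(sin φ − φ·cos φ) = 0.154785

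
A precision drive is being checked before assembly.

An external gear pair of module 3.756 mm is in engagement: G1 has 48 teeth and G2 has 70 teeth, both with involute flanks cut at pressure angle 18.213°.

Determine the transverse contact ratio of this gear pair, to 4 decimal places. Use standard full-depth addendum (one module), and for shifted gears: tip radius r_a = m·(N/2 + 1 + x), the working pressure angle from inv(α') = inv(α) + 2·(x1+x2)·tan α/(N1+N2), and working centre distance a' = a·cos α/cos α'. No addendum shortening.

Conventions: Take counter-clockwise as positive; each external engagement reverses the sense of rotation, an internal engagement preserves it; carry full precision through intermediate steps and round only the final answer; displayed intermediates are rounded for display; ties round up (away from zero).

topology: single-mesh involute geometry — m = 3.756, 48T/70T pair
base radii: r_b1 = 85.627890, r_b2 = 124.874007
tip radii: r_a1 = 93.900000, r_a2 = 135.216000
no profile shift: α' = α, a' = a
action lengths: √(r_a1²−r_b1²) = 38.536663, √(r_a2²−r_b2²) = 51.863756
base pitch p_b = π·m·cos α = 11.208665
CR = (38.536663 + 51.863756 − 221.604000·sin 18.21300°)/11.208665 = 1.885861
contact ratio ≈ 1.8859

1.8859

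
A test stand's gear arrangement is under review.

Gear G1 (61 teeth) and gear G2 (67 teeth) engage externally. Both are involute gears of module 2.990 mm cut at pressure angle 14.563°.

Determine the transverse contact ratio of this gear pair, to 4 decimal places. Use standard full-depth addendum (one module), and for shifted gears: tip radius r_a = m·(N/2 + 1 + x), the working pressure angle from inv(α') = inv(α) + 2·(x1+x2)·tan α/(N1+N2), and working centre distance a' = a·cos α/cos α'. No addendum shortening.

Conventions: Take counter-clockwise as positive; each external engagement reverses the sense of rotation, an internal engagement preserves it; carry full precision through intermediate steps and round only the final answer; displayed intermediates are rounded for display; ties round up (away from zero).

2.1992

recognized (one external pair, fixed centres): single-mesh tooth geometry, m = 2.990, N1 = 61, N2 = 67
base radii: r_b1 = 88.265064, r_b2 = 96.946874
tip radii: r_a1 = 94.185000, r_a2 = 103.155000
no profile shift: α' = α, a' = a
action lengths: √(r_a1²−r_b1²) = 32.864764, √(r_a2²−r_b2²) = 35.245677
base pitch p_b = π·m·cos α = 9.091570
CR = (32.864764 + 35.245677 − 191.360000·sin 14.56300°)/9.091570 = 2.199185
contact ratio ≈ 2.1992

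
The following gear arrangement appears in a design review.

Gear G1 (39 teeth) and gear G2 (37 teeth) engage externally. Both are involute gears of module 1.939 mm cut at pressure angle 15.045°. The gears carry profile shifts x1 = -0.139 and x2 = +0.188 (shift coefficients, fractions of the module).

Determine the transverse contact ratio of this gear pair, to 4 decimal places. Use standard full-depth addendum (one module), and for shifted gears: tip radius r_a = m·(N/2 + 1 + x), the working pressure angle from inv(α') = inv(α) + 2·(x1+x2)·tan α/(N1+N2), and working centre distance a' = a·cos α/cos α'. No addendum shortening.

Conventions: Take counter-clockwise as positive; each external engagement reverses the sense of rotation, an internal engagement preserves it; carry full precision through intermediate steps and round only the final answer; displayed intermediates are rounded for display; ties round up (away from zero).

recognized (one external pair, fixed centres): single-mesh tooth geometry, m = 1.939, N1 = 39, N2 = 37
base radii: r_b1 = 36.514441, r_b2 = 34.641906
tip radii: r_a1 = 39.479979, r_a2 = 38.175032
inv(α') = inv(15.045°) + 2·(-0.139+0.188)·tan α/(39+37) = 0.00655297  ⇒  α' = 15.31476°
a' = a·cos α / cos α' = 73.6820·cos 15.045°/cos 15.31476° = 73.776184
action lengths: √(r_a1²−r_b1²) = 15.012139, √(r_a2²−r_b2²) = 16.039683
base pitch p_b = π·m·cos α = 5.882744
CR = (15.012139 + 16.039683 − 73.776184·sin 15.31476°)/5.882744 = 1.966079
contact ratio ≈ 1.9661

1.9661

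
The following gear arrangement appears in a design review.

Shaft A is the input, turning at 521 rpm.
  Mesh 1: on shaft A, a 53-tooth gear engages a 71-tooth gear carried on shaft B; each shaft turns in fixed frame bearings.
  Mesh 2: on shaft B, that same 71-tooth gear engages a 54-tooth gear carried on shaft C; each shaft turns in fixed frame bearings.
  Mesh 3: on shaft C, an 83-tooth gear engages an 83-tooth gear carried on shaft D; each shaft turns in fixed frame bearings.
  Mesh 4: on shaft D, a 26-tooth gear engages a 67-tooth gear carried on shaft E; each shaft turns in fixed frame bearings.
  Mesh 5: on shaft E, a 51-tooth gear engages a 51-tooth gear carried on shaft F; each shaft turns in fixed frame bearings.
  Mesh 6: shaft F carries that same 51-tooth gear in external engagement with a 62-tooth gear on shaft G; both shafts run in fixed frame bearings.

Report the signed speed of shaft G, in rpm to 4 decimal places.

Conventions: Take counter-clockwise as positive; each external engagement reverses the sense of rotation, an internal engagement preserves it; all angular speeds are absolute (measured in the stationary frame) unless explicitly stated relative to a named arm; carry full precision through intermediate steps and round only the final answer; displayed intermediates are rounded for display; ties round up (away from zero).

topology: fixed-axis compound train — 6 meshes, A→G
mesh 1 [53T→71T]: ω = 521.0000×53/71 = 388.9155 rpm, sense flips to −
mesh 2 [71T→54T]: ω = 388.9155×71/54 = 511.3519 rpm, sense flips to +
mesh 3 [83T→83T]: ω = 511.3519×83/83 = 511.3519 rpm, sense flips to −
mesh 4 [26T→67T]: ω = 511.3519×26/67 = 198.4350 rpm, sense flips to +
mesh 5 [51T→51T]: ω = 198.4350×51/51 = 198.4350 rpm, sense flips to −
mesh 6 [51T→62T]: ω = 198.4350×51/62 = 163.2288 rpm, sense flips to +
signed output speed = +163.2288 rpm

+163.2288 rpm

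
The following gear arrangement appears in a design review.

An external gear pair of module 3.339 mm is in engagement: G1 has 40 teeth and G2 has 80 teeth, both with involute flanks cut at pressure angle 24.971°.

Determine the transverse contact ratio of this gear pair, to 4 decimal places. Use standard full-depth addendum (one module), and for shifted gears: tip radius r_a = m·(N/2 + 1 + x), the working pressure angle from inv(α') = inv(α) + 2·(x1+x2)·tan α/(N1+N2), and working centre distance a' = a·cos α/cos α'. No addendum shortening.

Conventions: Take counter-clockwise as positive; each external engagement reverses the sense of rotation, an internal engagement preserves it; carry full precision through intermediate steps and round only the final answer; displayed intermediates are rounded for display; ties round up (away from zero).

1.5457

class = single-mesh tooth geometry [involute pair 40T × 80T, m = 3.339]
base radii: r_b1 = 60.537511, r_b2 = 121.075022
tip radii: r_a1 = 70.119000, r_a2 = 136.899000
no profile shift: α' = α, a' = a
action lengths: √(r_a1²−r_b1²) = 35.381972, √(r_a2²−r_b2²) = 63.891903
base pitch p_b = π·m·cos α = 9.509210
CR = (35.381972 + 63.891903 − 200.340000·sin 24.97100°)/9.509210 = 1.545706
contact ratio ≈ 1.5457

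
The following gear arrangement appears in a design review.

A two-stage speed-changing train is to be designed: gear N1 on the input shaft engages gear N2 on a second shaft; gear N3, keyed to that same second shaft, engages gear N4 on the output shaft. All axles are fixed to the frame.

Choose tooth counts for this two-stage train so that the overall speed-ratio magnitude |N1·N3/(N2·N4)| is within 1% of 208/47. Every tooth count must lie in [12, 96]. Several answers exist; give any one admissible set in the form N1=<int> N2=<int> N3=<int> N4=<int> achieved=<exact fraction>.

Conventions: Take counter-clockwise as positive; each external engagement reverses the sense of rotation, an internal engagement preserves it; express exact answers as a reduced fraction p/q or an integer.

topology: fixed-axis compound train — 2 stages, target 208/47
target = 208/47 in lowest terms: an exact hit needs N1·N3 = k·208 and N2·N4 = k·47 for one integer k, every count in [12, 96]; additionally prefer no 1:1 stage (N1 ≠ N2, N3 ≠ N4)
k = 1…11: no 1:1-free in-range split of k·208 and k·47 into factor pairs; take k = 12
k = 12: N1·N3 = 2496 = 26·96, N2·N4 = 564 = 12·47
achieved = 26·96/(12·47) = 208/47; |achieved − target| = 0 ≤ 52/1175 ✓

N1=26 N2=12 N3=96 N4=47 achieved=208/47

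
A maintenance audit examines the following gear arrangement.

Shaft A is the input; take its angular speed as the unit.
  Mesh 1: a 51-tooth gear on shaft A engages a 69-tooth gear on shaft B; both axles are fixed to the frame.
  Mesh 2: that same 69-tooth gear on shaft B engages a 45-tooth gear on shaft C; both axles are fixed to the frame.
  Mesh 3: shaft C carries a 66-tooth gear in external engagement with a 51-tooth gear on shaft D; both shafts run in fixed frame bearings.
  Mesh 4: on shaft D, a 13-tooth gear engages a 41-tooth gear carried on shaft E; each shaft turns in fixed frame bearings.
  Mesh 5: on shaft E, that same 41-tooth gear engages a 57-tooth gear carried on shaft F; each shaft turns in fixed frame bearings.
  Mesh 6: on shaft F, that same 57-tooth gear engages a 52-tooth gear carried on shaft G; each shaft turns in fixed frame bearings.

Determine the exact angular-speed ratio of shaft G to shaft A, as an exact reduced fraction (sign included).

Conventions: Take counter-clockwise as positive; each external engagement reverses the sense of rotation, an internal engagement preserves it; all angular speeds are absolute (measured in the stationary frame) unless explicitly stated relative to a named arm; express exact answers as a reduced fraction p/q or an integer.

class = fixed-axis compound train [6 meshes; 6 ratios multiply, 6 sense flips]
mesh 1 [51T→69T]: running ratio 17/23, sense −
mesh 2 [69T→45T]: running ratio 17/15, sense +
mesh 3 [66T→51T]: running ratio 22/15, sense −
mesh 4 [13T→41T]: running ratio 286/615, sense +
mesh 5 [41T→57T]: running ratio 286/855, sense −
mesh 6 [57T→52T]: running ratio 11/30, sense +
ω_out/ω_in = 11/30

11/30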